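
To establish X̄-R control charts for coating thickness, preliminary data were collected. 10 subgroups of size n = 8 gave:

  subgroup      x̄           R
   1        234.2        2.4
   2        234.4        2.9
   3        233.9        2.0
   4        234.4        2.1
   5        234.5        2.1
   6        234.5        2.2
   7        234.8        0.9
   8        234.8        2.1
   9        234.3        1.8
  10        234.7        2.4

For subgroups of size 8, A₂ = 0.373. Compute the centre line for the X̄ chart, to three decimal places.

X̄̄ = (234.2 + 234.4 + 233.9 + 234.4 + 234.5 + 234.5 + 234.8 + 234.8 + 234.3 + 234.7) / 10 = 2344.5000 / 10 = 234.4500
CL = X̄̄ = 234.4500

234.450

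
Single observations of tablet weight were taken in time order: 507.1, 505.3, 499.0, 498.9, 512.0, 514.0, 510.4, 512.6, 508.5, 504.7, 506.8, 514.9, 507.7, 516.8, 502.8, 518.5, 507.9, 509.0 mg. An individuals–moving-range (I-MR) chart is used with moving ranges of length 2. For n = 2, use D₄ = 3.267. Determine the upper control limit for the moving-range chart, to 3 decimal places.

20.159

Moving ranges: 1.8, 6.3, 0.1, 13.1, 2.0, 3.6, 2.2, 4.1, 3.8, 2.1, 8.1, 7.2, 9.1, 14.0, 15.7, 10.6, 1.1; M̄R̄ = 104.9000 / 17 = 6.1706
UCL_MR = D₄·M̄R̄ = 3.267 × 6.1706 = 20.1593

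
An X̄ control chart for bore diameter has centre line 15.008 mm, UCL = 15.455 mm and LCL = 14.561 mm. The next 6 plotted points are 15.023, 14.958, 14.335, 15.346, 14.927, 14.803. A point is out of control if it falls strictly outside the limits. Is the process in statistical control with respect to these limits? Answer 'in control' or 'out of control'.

out of control

Compare each point to [14.561, 15.455]: sample 3 = 14.335 < LCL.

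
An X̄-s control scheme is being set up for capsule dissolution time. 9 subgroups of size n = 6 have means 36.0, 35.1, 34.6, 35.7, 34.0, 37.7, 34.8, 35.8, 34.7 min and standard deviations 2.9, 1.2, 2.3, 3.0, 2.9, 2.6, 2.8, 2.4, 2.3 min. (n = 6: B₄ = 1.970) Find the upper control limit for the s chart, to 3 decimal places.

4.903

s̄ = (2.9 + 1.2 + 2.3 + 3.0 + 2.9 + 2.6 + 2.8 + 2.4 + 2.3) / 9 = 2.4889
UCL_s = B₄·s̄ = 1.970 × 2.4889 = 4.9031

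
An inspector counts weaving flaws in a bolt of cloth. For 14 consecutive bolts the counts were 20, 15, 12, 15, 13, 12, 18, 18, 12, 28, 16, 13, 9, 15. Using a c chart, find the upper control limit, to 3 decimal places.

c̄ = (20 + 15 + 12 + 15 + 13 + 12 + 18 + 18 + 12 + 28 + 16 + 13 + 9 + 15) / 14 = 216 / 14 = 15.4286
UCL = c̄ + 3√c̄ = 15.4286 + 3 × √15.4286 = 15.4286 + 3 × 3.9279 = 27.2123

27.212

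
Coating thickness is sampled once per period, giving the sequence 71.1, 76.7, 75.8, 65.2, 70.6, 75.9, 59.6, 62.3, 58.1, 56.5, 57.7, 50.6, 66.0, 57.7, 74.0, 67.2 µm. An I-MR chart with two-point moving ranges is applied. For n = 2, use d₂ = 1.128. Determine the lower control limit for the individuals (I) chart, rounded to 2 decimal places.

46.22

X̄ = (71.1 + 76.7 + 75.8 + 65.2 + 70.6 + 75.9 + 59.6 + 62.3 + 58.1 + 56.5 + 57.7 + 50.6 + 66.0 + 57.7 + 74.0 + 67.2) / 16 = 65.3125
Moving ranges: 5.6, 0.9, 10.6, 5.4, 5.3, 16.3, 2.7, 4.2, 1.6, 1.2, 7.1, 15.4, 8.3, 16.3, 6.8; M̄R̄ = 107.7000 / 15 = 7.1800
LCL = X̄ − 3·M̄R̄/d₂ = 65.3125 − 3 × 7.1800 / 1.128 = 46.2168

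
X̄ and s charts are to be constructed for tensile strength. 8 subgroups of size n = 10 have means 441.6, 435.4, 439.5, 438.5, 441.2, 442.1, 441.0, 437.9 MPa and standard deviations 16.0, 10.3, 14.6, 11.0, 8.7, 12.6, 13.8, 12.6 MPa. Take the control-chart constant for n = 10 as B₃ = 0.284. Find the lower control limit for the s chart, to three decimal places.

s̄ = (16.0 + 10.3 + 14.6 + 11.0 + 8.7 + 12.6 + 13.8 + 12.6) / 8 = 12.4500
LCL_s = B₃·s̄ = 0.284 × 12.4500 = 3.5358

3.536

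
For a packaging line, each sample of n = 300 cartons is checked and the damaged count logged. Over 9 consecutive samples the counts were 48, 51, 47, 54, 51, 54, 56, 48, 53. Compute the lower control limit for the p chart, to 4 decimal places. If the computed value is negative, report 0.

0.1059

p̄ = Σdᵢ / (k·n) = 462 / (9 × 300) = 0.17111
LCL = p̄ − 3·√(p̄(1−p̄)/n) = 0.17111 − 3 × 0.02174 = 0.10588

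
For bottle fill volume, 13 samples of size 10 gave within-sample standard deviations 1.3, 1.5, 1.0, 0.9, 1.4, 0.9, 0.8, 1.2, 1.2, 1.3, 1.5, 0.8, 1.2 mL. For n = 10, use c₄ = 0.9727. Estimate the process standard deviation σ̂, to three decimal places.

s̄ = (1.3 + 1.5 + 1.0 + 0.9 + 1.4 + 0.9 + 0.8 + 1.2 + 1.2 + 1.3 + 1.5 + 0.8 + 1.2) / 13 = 1.1538
σ̂ = s̄ / c₄ = 1.1538 / 0.9727 = 1.1862

1.186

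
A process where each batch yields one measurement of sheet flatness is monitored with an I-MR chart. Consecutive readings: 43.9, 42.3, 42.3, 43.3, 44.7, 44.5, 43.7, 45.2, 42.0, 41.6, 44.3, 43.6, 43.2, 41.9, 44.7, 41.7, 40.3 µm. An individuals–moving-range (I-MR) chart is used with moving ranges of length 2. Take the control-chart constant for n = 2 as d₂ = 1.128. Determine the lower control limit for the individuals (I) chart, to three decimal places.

39.406

X̄ = (43.9 + 42.3 + 42.3 + 43.3 + 44.7 + 44.5 + 43.7 + 45.2 + 42.0 + 41.6 + 44.3 + 43.6 + 43.2 + 41.9 + 44.7 + 41.7 + 40.3) / 17 = 43.1294
Moving ranges: 1.6, 0.0, 1.0, 1.4, 0.2, 0.8, 1.5, 3.2, 0.4, 2.7, 0.7, 0.4, 1.3, 2.8, 3.0, 1.4; M̄R̄ = 22.4000 / 16 = 1.4000
LCL = X̄ − 3·M̄R̄/d₂ = 43.1294 − 3 × 1.4000 / 1.128 = 39.4060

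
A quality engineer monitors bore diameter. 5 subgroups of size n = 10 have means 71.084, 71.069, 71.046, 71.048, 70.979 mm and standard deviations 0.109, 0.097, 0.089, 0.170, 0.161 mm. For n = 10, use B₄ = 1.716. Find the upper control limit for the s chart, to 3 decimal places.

0.215

s̄ = (0.109 + 0.097 + 0.089 + 0.170 + 0.161) / 5 = 0.1252
UCL_s = B₄·s̄ = 1.716 × 0.1252 = 0.2148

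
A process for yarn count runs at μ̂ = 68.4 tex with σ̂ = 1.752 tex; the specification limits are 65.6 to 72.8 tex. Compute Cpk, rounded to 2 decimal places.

Cpu = (USL − μ̂) / (3σ̂) = (72.8 − 68.4) / (3 × 1.752) = 0.8371; Cpl = (μ̂ − LSL) / (3σ̂) = (68.4 − 65.6) / (3 × 1.752) = 0.5327; Cpk = min(Cpu, Cpl) = 0.5327

0.53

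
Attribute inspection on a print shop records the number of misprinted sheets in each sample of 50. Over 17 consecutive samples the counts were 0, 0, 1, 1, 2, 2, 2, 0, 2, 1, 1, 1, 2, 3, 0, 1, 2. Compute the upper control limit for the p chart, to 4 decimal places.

p̄ = Σdᵢ / (k·n) = 21 / (17 × 50) = 0.02471
UCL = p̄ + 3·√(p̄(1−p̄)/n) = 0.02471 + 3 × √(0.02471×0.97529/50) = 0.02471 + 3 × 0.02195 = 0.09056

0.0906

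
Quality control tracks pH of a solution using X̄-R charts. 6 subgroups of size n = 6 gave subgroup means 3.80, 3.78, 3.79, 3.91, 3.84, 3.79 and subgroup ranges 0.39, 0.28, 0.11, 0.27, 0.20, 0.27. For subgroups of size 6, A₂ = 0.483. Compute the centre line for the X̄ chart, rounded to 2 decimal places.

3.82

X̄̄ = (3.80 + 3.78 + 3.79 + 3.91 + 3.84 + 3.79) / 6 = 22.9100 / 6 = 3.8183
CL = X̄̄ = 3.8183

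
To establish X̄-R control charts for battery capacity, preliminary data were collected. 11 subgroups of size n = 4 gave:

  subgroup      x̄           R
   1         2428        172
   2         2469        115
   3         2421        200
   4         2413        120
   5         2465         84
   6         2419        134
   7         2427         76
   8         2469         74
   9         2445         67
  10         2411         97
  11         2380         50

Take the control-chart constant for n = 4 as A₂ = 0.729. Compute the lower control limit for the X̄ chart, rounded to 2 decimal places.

X̄̄ = (2428 + 2469 + 2421 + 2413 + 2465 + 2419 + 2427 + 2469 + 2445 + 2411 + 2380) / 11 = 26747.0000 / 11 = 2431.5455
R̄ = (172 + 115 + 200 + 120 + 84 + 134 + 76 + 74 + 67 + 97 + 50) / 11 = 1189.0000 / 11 = 108.0909
LCL = X̄̄ − A₂·R̄ = 2431.5455 − 0.729 × 108.0909 = 2352.7472

2352.75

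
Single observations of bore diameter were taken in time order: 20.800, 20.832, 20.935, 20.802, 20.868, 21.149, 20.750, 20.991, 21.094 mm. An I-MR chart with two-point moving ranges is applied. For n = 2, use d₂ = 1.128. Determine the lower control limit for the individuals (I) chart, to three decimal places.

20.462

X̄ = (20.800 + 20.832 + 20.935 + 20.802 + 20.868 + 21.149 + 20.750 + 20.991 + 21.094) / 9 = 20.9134
Moving ranges: 0.032, 0.103, 0.133, 0.066, 0.281, 0.399, 0.241, 0.103; M̄R̄ = 1.3580 / 8 = 0.1698
LCL = X̄ − 3·M̄R̄/d₂ = 20.9134 − 3 × 0.1698 / 1.128 = 20.4620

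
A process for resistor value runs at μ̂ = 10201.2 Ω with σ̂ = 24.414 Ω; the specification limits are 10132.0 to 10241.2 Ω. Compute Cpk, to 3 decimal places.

0.546

Cpu = (USL − μ̂) / (3σ̂) = (10241.2 − 10201.2) / (3 × 24.414) = 0.5461; Cpl = (μ̂ − LSL) / (3σ̂) = (10201.2 − 10132.0) / (3 × 24.414) = 0.9448; Cpk = min(Cpu, Cpl) = 0.5461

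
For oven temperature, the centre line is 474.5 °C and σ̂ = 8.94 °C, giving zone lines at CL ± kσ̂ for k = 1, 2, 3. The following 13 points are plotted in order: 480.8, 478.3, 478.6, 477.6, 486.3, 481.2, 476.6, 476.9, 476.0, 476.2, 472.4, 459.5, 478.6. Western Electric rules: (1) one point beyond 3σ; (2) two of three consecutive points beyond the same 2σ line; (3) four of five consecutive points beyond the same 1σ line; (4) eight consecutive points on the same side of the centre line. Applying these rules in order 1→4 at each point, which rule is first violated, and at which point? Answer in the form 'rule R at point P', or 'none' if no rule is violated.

rule 4 at point 8

Zone of each point (C = within 1σ̂, B = 1σ̂–2σ̂, A = 2σ̂–3σ̂, * = beyond 3σ̂; sign = side of CL): 1:+C, 2:+C, 3:+C, 4:+C, 5:+B, 6:+C, 7:+C, 8:+C, 9:+C, 10:+C, 11:-C, 12:-B, 13:+C
Rule 4 (eight consecutive points on the same side of the centre line) is satisfied at point 8.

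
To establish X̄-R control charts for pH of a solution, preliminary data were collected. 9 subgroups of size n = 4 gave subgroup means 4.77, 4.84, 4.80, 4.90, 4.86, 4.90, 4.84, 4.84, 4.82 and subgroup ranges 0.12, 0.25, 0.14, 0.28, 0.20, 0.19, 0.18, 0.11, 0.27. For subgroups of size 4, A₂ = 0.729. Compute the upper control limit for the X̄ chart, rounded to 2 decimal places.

4.98

X̄̄ = (4.77 + 4.84 + 4.80 + 4.90 + 4.86 + 4.90 + 4.84 + 4.84 + 4.82) / 9 = 43.5700 / 9 = 4.8411
R̄ = (0.12 + 0.25 + 0.14 + 0.28 + 0.20 + 0.19 + 0.18 + 0.11 + 0.27) / 9 = 1.7400 / 9 = 0.1933
UCL = X̄̄ + A₂·R̄ = 4.8411 + 0.729 × 0.1933 = 4.9821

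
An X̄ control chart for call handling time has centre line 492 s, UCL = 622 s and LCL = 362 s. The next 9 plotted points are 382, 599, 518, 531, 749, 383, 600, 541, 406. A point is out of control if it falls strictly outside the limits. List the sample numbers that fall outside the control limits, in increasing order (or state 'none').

Compare each point to [362, 622]: sample 5 = 749 > UCL.

5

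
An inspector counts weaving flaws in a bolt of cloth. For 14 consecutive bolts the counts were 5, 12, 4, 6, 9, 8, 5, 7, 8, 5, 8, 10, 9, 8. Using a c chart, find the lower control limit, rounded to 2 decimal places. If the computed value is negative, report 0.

0.00

c̄ = (5 + 12 + 4 + 6 + 9 + 8 + 5 + 7 + 8 + 5 + 8 + 10 + 9 + 8) / 14 = 104 / 14 = 7.4286
LCL = c̄ − 3√c̄ = 7.4286 − 3 × 2.7255 = -0.7481 → 0 (cannot be negative)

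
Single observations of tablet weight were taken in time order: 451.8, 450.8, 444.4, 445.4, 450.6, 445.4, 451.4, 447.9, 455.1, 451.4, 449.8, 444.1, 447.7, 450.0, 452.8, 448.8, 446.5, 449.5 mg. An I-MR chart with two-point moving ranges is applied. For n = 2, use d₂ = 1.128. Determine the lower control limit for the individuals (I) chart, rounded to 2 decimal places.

438.99

X̄ = (451.8 + 450.8 + 444.4 + 445.4 + 450.6 + 445.4 + 451.4 + 447.9 + 455.1 + 451.4 + 449.8 + 444.1 + 447.7 + 450.0 + 452.8 + 448.8 + 446.5 + 449.5) / 18 = 449.0778
Moving ranges: 1.0, 6.4, 1.0, 5.2, 5.2, 6.0, 3.5, 7.2, 3.7, 1.6, 5.7, 3.6, 2.3, 2.8, 4.0, 2.3, 3.0; M̄R̄ = 64.5000 / 17 = 3.7941
LCL = X̄ − 3·M̄R̄/d₂ = 449.0778 − 3 × 3.7941 / 1.128 = 438.9870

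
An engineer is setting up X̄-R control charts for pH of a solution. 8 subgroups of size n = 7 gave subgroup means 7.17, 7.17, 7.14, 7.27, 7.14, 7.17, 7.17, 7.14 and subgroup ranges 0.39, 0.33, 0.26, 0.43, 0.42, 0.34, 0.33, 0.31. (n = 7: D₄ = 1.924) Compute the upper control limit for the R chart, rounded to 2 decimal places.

0.68

R̄ = (0.39 + 0.33 + 0.26 + 0.43 + 0.42 + 0.34 + 0.33 + 0.31) / 8 = 2.8100 / 8 = 0.3513
UCL_R = D₄·R̄ = 1.924 × 0.3513 = 0.6758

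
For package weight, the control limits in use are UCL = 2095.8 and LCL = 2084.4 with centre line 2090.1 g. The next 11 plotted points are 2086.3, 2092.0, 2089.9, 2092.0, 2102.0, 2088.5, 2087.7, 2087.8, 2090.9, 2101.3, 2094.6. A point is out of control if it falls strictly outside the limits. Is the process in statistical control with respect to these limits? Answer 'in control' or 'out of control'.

out of control

Compare each point to [2084.4, 2095.8]: sample 5 = 2102.0 > UCL; sample 10 = 2101.3 > UCL.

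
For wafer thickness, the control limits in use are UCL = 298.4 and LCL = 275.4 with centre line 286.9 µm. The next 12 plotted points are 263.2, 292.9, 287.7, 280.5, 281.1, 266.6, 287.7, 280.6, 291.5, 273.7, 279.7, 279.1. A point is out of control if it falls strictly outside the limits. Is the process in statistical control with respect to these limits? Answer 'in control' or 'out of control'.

Compare each point to [275.4, 298.4]: sample 1 = 263.2 < LCL; sample 6 = 266.6 < LCL; sample 10 = 273.7 < LCL.

out of control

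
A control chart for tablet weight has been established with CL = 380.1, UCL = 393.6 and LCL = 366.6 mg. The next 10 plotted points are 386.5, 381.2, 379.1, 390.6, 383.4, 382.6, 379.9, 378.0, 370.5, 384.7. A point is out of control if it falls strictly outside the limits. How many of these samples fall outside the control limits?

All 10 points lie within [366.6, 393.6].

0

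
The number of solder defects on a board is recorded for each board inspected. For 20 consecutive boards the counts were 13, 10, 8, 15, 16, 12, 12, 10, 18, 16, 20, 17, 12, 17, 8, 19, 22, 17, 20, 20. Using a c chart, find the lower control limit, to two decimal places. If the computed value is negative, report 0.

3.44

c̄ = (13 + 10 + 8 + 15 + 16 + 12 + 12 + 10 + 18 + 16 + 20 + 17 + 12 + 17 + 8 + 19 + 22 + 17 + 20 + 20) / 20 = 302 / 20 = 15.1000
LCL = c̄ − 3√c̄ = 15.1000 − 3 × 3.8859 = 3.4424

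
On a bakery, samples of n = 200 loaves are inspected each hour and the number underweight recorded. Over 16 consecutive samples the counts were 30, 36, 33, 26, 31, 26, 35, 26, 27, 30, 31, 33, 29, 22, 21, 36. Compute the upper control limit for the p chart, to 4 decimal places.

p̄ = Σdᵢ / (k·n) = 472 / (16 × 200) = 0.14750
UCL = p̄ + 3·√(p̄(1−p̄)/n) = 0.14750 + 3 × √(0.14750×0.85250/200) = 0.14750 + 3 × 0.02507 = 0.22272

0.2227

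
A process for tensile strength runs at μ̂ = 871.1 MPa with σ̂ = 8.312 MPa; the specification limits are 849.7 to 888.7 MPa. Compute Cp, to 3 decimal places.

0.782

Cp = (USL − LSL) / (6σ̂) = (888.7 − 849.7) / (6 × 8.312) = 39.0000 / 49.8720 = 0.7820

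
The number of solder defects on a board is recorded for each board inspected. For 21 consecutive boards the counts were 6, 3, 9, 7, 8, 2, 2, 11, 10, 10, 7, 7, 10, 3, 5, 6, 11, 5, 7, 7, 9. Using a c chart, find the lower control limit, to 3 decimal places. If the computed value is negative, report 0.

c̄ = (6 + 3 + 9 + 7 + 8 + 2 + 2 + 11 + 10 + 10 + 7 + 7 + 10 + 3 + 5 + 6 + 11 + 5 + 7 + 7 + 9) / 21 = 145 / 21 = 6.9048
LCL = c̄ − 3√c̄ = 6.9048 − 3 × 2.6277 = -0.9783 → 0 (cannot be negative)

0.000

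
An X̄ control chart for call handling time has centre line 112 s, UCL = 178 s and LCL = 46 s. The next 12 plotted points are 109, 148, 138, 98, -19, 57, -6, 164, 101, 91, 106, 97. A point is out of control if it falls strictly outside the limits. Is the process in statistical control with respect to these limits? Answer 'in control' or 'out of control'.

Compare each point to [46, 178]: sample 5 = -19 < LCL; sample 7 = -6 < LCL.

out of control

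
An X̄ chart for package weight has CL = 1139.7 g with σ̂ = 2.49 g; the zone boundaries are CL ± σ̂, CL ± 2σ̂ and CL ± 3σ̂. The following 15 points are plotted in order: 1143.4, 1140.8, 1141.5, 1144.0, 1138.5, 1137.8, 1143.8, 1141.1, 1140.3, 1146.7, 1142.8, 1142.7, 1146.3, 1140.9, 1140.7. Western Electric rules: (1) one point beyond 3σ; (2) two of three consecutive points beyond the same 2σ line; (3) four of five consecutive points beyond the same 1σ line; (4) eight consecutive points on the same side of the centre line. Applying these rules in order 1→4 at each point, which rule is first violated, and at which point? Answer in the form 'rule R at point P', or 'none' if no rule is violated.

Zone of each point (C = within 1σ̂, B = 1σ̂–2σ̂, A = 2σ̂–3σ̂, * = beyond 3σ̂; sign = side of CL): 1:+B, 2:+C, 3:+C, 4:+B, 5:-C, 6:-C, 7:+B, 8:+C, 9:+C, 10:+A, 11:+B, 12:+B, 13:+A, 14:+C, 15:+C
Rule 3 (four of five consecutive points beyond the same 1σ limit) is satisfied at point 13.

rule 3 at point 13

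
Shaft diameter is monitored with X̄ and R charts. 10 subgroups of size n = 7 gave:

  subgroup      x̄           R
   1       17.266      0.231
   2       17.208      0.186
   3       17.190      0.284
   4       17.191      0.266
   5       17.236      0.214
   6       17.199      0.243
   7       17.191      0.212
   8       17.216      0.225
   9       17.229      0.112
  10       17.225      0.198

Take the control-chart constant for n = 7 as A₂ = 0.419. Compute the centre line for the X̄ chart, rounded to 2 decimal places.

17.22

X̄̄ = (17.266 + 17.208 + 17.190 + 17.191 + 17.236 + 17.199 + 17.191 + 17.216 + 17.229 + 17.225) / 10 = 172.1510 / 10 = 17.2151
CL = X̄̄ = 17.2151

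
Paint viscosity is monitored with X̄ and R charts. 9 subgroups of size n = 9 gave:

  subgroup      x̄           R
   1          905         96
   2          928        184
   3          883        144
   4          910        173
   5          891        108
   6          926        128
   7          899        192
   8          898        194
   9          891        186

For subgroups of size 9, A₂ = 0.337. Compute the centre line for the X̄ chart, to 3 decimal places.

X̄̄ = (905 + 928 + 883 + 910 + 891 + 926 + 899 + 898 + 891) / 9 = 8131.0000 / 9 = 903.4444
CL = X̄̄ = 903.4444

903.444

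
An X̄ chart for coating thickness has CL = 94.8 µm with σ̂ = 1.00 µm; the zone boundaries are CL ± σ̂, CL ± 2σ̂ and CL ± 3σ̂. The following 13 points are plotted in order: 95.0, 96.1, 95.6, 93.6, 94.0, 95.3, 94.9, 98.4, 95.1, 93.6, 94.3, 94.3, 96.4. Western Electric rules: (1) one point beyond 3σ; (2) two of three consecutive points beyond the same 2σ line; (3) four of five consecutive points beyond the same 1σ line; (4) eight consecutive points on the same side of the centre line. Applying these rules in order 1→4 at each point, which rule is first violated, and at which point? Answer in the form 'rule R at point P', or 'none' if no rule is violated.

rule 1 at point 8

Zone of each point (C = within 1σ̂, B = 1σ̂–2σ̂, A = 2σ̂–3σ̂, * = beyond 3σ̂; sign = side of CL): 1:+C, 2:+B, 3:+C, 4:-B, 5:-C, 6:+C, 7:+C, 8:+*, 9:+C, 10:-B, 11:-C, 12:-C, 13:+B
Rule 1 (one point beyond the 3σ limits) is satisfied at point 8.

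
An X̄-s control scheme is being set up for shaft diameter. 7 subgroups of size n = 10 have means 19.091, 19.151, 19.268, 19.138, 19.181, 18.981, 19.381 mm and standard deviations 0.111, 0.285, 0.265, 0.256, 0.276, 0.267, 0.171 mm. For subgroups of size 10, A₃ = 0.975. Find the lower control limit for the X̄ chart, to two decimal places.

18.94

X̄̄ = (19.091 + 19.151 + 19.268 + 19.138 + 19.181 + 18.981 + 19.381) / 7 = 19.1701
s̄ = (0.111 + 0.285 + 0.265 + 0.256 + 0.276 + 0.267 + 0.171) / 7 = 0.2330
LCL = X̄̄ − A₃·s̄ = 19.1701 − 0.975 × 0.2330 = 18.9430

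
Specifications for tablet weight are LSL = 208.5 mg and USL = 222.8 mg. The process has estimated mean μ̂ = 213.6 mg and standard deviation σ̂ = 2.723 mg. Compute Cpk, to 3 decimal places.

0.624

Cpu = (USL − μ̂) / (3σ̂) = (222.8 − 213.6) / (3 × 2.723) = 1.1262; Cpl = (μ̂ − LSL) / (3σ̂) = (213.6 − 208.5) / (3 × 2.723) = 0.6243; Cpk = min(Cpu, Cpl) = 0.6243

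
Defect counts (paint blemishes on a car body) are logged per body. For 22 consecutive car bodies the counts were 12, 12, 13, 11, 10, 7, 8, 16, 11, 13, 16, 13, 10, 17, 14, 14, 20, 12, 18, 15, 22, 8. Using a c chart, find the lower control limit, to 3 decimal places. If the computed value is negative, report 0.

2.343

c̄ = (12 + 12 + 13 + 11 + 10 + 7 + 8 + 16 + 11 + 13 + 16 + 13 + 10 + 17 + 14 + 14 + 20 + 12 + 18 + 15 + 22 + 8) / 22 = 292 / 22 = 13.2727
LCL = c̄ − 3√c̄ = 13.2727 − 3 × 3.6432 = 2.3432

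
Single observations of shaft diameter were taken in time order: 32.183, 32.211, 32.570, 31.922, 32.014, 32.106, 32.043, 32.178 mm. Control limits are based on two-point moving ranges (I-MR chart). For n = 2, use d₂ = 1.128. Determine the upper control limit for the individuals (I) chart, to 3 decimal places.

32.692

X̄ = (32.183 + 32.211 + 32.570 + 31.922 + 32.014 + 32.106 + 32.043 + 32.178) / 8 = 32.1534
Moving ranges: 0.028, 0.359, 0.648, 0.092, 0.092, 0.063, 0.135; M̄R̄ = 1.4170 / 7 = 0.2024
UCL = X̄ + 3·M̄R̄/d₂ = 32.1534 + 3 × 0.2024 / 1.128 = 32.6917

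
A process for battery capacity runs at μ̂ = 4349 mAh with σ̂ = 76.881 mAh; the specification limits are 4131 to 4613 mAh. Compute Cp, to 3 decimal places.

1.045

Cp = (USL − LSL) / (6σ̂) = (4613 − 4131) / (6 × 76.881) = 482.0000 / 461.2860 = 1.0449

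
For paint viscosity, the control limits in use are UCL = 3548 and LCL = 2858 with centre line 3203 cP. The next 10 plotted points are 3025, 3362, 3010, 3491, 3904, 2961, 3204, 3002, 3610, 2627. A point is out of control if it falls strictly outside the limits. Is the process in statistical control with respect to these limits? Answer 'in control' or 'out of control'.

Compare each point to [2858, 3548]: sample 5 = 3904 > UCL; sample 9 = 3610 > UCL; sample 10 = 2627 < LCL.

out of control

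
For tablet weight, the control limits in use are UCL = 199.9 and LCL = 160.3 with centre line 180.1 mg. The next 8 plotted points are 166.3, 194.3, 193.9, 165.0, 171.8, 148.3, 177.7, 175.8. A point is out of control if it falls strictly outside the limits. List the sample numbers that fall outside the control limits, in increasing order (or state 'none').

Compare each point to [160.3, 199.9]: sample 6 = 148.3 < LCL.

6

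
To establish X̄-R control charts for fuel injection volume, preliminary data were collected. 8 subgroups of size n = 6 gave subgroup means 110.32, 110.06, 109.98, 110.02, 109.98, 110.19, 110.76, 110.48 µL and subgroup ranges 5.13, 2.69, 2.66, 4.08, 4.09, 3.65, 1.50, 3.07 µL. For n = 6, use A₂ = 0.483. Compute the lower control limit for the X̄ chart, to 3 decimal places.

108.601

X̄̄ = (110.32 + 110.06 + 109.98 + 110.02 + 109.98 + 110.19 + 110.76 + 110.48) / 8 = 881.7900 / 8 = 110.2237
R̄ = (5.13 + 2.69 + 2.66 + 4.08 + 4.09 + 3.65 + 1.50 + 3.07) / 8 = 26.8700 / 8 = 3.3588
LCL = X̄̄ − A₂·R̄ = 110.2237 − 0.483 × 3.3588 = 108.6015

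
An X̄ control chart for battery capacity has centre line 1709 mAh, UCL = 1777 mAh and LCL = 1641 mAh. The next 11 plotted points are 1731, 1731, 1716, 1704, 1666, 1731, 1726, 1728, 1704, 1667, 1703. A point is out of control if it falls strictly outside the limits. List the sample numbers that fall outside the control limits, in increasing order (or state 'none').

All 11 points lie within [1641, 1777].

none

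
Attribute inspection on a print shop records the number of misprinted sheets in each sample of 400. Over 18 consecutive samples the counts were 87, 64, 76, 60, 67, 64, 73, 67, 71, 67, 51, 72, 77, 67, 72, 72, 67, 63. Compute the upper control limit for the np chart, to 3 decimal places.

91.355

p̄ = Σdᵢ / (k·n) = 1237 / (18 × 400) = 0.17181
UCL = np̄ + 3·√(np̄(1−p̄)) = 68.7222 + 3 × √(68.7222×0.82819) = 68.7222 + 3 × 7.5442 = 91.3549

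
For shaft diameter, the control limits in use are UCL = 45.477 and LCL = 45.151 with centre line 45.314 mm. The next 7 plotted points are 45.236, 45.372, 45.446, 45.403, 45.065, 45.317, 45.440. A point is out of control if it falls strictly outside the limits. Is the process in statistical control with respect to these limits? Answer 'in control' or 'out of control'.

out of control

Compare each point to [45.151, 45.477]: sample 5 = 45.065 < LCL.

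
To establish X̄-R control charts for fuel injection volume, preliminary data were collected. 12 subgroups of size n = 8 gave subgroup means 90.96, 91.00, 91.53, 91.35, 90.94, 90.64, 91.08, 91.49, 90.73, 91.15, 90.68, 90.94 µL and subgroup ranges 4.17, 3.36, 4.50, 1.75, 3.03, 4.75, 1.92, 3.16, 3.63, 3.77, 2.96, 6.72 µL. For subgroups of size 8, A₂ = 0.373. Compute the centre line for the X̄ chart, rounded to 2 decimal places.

X̄̄ = (90.96 + 91.00 + 91.53 + 91.35 + 90.94 + 90.64 + 91.08 + 91.49 + 90.73 + 91.15 + 90.68 + 90.94) / 12 = 1092.4900 / 12 = 91.0408
CL = X̄̄ = 91.0408

91.04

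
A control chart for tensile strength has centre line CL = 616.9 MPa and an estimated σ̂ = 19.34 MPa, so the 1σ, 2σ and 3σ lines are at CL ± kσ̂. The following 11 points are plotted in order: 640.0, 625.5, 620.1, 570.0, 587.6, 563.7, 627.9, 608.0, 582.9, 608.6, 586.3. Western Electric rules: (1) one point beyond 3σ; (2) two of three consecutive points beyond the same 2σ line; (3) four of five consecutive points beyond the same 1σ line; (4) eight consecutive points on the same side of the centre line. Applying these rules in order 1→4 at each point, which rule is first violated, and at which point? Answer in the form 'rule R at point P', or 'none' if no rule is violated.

rule 2 at point 6

Zone of each point (C = within 1σ̂, B = 1σ̂–2σ̂, A = 2σ̂–3σ̂, * = beyond 3σ̂; sign = side of CL): 1:+B, 2:+C, 3:+C, 4:-A, 5:-B, 6:-A, 7:+C, 8:-C, 9:-B, 10:-C, 11:-B
Rule 2 (two of three consecutive points beyond the same 2σ limit) is satisfied at point 6.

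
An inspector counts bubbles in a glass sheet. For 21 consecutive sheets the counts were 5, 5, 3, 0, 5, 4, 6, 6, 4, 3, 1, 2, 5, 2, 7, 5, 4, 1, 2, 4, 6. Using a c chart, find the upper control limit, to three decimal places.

c̄ = (5 + 5 + 3 + 0 + 5 + 4 + 6 + 6 + 4 + 3 + 1 + 2 + 5 + 2 + 7 + 5 + 4 + 1 + 2 + 4 + 6) / 21 = 80 / 21 = 3.8095
UCL = c̄ + 3√c̄ = 3.8095 + 3 × √3.8095 = 3.8095 + 3 × 1.9518 = 9.6649

9.665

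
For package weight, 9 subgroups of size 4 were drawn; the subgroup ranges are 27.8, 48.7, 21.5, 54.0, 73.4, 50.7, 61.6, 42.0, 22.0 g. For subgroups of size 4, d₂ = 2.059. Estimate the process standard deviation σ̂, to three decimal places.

R̄ = (27.8 + 48.7 + 21.5 + 54.0 + 73.4 + 50.7 + 61.6 + 42.0 + 22.0) / 9 = 44.6333
σ̂ = R̄ / d₂ = 44.6333 / 2.059 = 21.6772

21.677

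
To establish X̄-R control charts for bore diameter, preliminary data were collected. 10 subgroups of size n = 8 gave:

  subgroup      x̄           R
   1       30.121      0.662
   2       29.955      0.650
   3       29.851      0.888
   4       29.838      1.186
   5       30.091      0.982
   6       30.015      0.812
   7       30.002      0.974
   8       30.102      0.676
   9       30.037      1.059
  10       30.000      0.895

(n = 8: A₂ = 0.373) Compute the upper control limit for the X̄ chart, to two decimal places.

X̄̄ = (30.121 + 29.955 + 29.851 + 29.838 + 30.091 + 30.015 + 30.002 + 30.102 + 30.037 + 30.000) / 10 = 300.0120 / 10 = 30.0012
R̄ = (0.662 + 0.650 + 0.888 + 1.186 + 0.982 + 0.812 + 0.974 + 0.676 + 1.059 + 0.895) / 10 = 8.7840 / 10 = 0.8784
UCL = X̄̄ + A₂·R̄ = 30.0012 + 0.373 × 0.8784 = 30.3288

30.33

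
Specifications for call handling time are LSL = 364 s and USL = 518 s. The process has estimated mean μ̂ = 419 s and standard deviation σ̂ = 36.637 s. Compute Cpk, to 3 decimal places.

Cpu = (USL − μ̂) / (3σ̂) = (518 − 419) / (3 × 36.637) = 0.9007; Cpl = (μ̂ − LSL) / (3σ̂) = (419 − 364) / (3 × 36.637) = 0.5004; Cpk = min(Cpu, Cpl) = 0.5004

0.500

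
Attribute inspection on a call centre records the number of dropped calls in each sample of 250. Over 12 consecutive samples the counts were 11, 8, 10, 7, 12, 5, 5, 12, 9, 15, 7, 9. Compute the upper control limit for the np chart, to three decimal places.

p̄ = Σdᵢ / (k·n) = 110 / (12 × 250) = 0.03667
UCL = np̄ + 3·√(np̄(1−p̄)) = 9.1667 + 3 × √(9.1667×0.96333) = 9.1667 + 3 × 2.9716 = 18.0815

18.082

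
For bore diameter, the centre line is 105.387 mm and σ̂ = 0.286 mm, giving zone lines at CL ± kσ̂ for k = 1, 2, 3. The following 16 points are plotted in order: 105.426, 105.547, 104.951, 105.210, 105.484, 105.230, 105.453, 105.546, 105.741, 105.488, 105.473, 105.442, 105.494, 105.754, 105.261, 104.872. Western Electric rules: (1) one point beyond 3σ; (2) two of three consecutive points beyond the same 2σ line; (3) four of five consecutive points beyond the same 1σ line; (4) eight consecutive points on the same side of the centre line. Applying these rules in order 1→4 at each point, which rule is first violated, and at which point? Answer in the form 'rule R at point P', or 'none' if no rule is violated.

rule 4 at point 14

Zone of each point (C = within 1σ̂, B = 1σ̂–2σ̂, A = 2σ̂–3σ̂, * = beyond 3σ̂; sign = side of CL): 1:+C, 2:+C, 3:-B, 4:-C, 5:+C, 6:-C, 7:+C, 8:+C, 9:+B, 10:+C, 11:+C, 12:+C, 13:+C, 14:+B, 15:-C, 16:-B
Rule 4 (eight consecutive points on the same side of the centre line) is satisfied at point 14.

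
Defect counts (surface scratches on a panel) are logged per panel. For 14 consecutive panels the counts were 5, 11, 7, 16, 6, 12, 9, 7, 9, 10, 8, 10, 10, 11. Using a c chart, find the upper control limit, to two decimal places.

c̄ = (5 + 11 + 7 + 16 + 6 + 12 + 9 + 7 + 9 + 10 + 8 + 10 + 10 + 11) / 14 = 131 / 14 = 9.3571
UCL = c̄ + 3√c̄ = 9.3571 + 3 × √9.3571 = 9.3571 + 3 × 3.0589 = 18.5340

18.53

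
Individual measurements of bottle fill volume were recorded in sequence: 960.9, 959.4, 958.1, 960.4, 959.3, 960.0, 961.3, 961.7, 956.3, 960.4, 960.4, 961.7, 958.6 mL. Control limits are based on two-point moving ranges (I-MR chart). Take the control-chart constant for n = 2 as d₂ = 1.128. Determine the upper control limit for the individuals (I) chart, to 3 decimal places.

964.871

X̄ = (960.9 + 959.4 + 958.1 + 960.4 + 959.3 + 960.0 + 961.3 + 961.7 + 956.3 + 960.4 + 960.4 + 961.7 + 958.6) / 13 = 959.8846
Moving ranges: 1.5, 1.3, 2.3, 1.1, 0.7, 1.3, 0.4, 5.4, 4.1, 0.0, 1.3, 3.1; M̄R̄ = 22.5000 / 12 = 1.8750
UCL = X̄ + 3·M̄R̄/d₂ = 959.8846 + 3 × 1.8750 / 1.128 = 964.8713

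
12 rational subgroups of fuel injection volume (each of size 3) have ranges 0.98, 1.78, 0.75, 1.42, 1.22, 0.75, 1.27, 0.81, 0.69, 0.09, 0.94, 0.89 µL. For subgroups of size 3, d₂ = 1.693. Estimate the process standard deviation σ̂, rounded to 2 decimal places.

0.57

R̄ = (0.98 + 1.78 + 0.75 + 1.42 + 1.22 + 0.75 + 1.27 + 0.81 + 0.69 + 0.09 + 0.94 + 0.89) / 12 = 0.9658
σ̂ = R̄ / d₂ = 0.9658 / 1.693 = 0.5705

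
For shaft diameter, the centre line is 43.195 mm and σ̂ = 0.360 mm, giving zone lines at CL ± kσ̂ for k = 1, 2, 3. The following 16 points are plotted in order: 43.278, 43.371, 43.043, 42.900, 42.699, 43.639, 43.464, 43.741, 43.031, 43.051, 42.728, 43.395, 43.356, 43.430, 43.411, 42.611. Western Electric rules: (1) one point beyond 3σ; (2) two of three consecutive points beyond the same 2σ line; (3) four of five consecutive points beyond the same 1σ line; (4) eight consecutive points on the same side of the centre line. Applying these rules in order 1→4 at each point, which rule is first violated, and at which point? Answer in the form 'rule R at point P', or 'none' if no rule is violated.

none

Zone of each point (C = within 1σ̂, B = 1σ̂–2σ̂, A = 2σ̂–3σ̂, * = beyond 3σ̂; sign = side of CL): 1:+C, 2:+C, 3:-C, 4:-C, 5:-B, 6:+B, 7:+C, 8:+B, 9:-C, 10:-C, 11:-B, 12:+C, 13:+C, 14:+C, 15:+C, 16:-B
No rule fires across all 16 points.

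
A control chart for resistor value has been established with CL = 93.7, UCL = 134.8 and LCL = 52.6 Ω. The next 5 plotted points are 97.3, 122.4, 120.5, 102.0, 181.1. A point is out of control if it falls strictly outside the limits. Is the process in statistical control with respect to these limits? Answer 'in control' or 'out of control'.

Compare each point to [52.6, 134.8]: sample 5 = 181.1 > UCL.

out of control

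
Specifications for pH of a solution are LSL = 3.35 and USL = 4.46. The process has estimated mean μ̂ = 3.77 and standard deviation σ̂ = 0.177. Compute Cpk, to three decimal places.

0.791

Cpu = (USL − μ̂) / (3σ̂) = (4.46 − 3.77) / (3 × 0.177) = 1.2994; Cpl = (μ̂ − LSL) / (3σ̂) = (3.77 − 3.35) / (3 × 0.177) = 0.7910; Cpk = min(Cpu, Cpl) = 0.7910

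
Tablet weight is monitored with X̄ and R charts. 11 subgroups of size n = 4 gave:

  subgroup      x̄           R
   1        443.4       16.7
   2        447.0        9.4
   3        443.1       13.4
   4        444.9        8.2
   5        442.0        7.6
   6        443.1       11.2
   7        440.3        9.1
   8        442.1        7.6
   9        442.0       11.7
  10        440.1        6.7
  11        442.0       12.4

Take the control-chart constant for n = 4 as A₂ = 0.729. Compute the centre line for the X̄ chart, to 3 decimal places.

442.727

X̄̄ = (443.4 + 447.0 + 443.1 + 444.9 + 442.0 + 443.1 + 440.3 + 442.1 + 442.0 + 440.1 + 442.0) / 11 = 4870.0000 / 11 = 442.7273
CL = X̄̄ = 442.7273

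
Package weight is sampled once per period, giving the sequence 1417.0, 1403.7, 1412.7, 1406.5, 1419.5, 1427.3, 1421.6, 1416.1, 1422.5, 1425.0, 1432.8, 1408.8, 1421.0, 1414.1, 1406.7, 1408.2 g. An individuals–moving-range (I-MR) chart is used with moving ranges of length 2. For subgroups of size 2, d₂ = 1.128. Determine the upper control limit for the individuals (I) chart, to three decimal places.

X̄ = (1417.0 + 1403.7 + 1412.7 + 1406.5 + 1419.5 + 1427.3 + 1421.6 + 1416.1 + 1422.5 + 1425.0 + 1432.8 + 1408.8 + 1421.0 + 1414.1 + 1406.7 + 1408.2) / 16 = 1416.4688
Moving ranges: 13.3, 9.0, 6.2, 13.0, 7.8, 5.7, 5.5, 6.4, 2.5, 7.8, 24.0, 12.2, 6.9, 7.4, 1.5; M̄R̄ = 129.2000 / 15 = 8.6133
UCL = X̄ + 3·M̄R̄/d₂ = 1416.4688 + 3 × 8.6133 / 1.128 = 1439.3766

1439.377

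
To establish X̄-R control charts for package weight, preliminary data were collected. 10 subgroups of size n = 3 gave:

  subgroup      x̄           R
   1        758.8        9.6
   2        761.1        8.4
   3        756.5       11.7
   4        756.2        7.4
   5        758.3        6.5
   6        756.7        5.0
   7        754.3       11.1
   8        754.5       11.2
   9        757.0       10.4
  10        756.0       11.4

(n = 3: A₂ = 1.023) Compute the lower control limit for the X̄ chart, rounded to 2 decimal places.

X̄̄ = (758.8 + 761.1 + 756.5 + 756.2 + 758.3 + 756.7 + 754.3 + 754.5 + 757.0 + 756.0) / 10 = 7569.4000 / 10 = 756.9400
R̄ = (9.6 + 8.4 + 11.7 + 7.4 + 6.5 + 5.0 + 11.1 + 11.2 + 10.4 + 11.4) / 10 = 92.7000 / 10 = 9.2700
LCL = X̄̄ − A₂·R̄ = 756.9400 − 1.023 × 9.2700 = 747.4568

747.46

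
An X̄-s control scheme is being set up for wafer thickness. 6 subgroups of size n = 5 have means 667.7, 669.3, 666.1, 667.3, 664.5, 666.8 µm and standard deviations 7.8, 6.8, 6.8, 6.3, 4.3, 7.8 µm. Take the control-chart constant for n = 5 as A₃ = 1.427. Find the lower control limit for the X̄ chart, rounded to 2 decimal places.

657.48

X̄̄ = (667.7 + 669.3 + 666.1 + 667.3 + 664.5 + 666.8) / 6 = 666.9500
s̄ = (7.8 + 6.8 + 6.8 + 6.3 + 4.3 + 7.8) / 6 = 6.6333
LCL = X̄̄ − A₃·s̄ = 666.9500 − 1.427 × 6.6333 = 657.4842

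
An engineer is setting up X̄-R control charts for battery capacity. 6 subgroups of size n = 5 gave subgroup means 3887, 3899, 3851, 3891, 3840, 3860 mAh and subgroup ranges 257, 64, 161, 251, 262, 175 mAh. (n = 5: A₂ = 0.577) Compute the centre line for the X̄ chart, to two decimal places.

X̄̄ = (3887 + 3899 + 3851 + 3891 + 3840 + 3860) / 6 = 23228.0000 / 6 = 3871.3333
CL = X̄̄ = 3871.3333

3871.33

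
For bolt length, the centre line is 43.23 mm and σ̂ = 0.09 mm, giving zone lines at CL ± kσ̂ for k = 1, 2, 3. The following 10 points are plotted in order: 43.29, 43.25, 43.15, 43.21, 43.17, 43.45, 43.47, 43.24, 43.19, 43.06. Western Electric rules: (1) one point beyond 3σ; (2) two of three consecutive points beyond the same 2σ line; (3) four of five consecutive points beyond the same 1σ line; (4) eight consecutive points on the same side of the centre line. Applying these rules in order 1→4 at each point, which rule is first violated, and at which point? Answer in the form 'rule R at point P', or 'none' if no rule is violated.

Zone of each point (C = within 1σ̂, B = 1σ̂–2σ̂, A = 2σ̂–3σ̂, * = beyond 3σ̂; sign = side of CL): 1:+C, 2:+C, 3:-C, 4:-C, 5:-C, 6:+A, 7:+A, 8:+C, 9:-C, 10:-B
Rule 2 (two of three consecutive points beyond the same 2σ limit) is satisfied at point 7.

rule 2 at point 7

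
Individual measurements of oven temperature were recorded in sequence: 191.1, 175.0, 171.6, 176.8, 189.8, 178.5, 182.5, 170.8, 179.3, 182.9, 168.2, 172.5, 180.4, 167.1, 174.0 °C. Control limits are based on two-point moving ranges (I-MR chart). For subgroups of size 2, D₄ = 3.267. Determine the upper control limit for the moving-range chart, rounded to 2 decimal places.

Moving ranges: 16.1, 3.4, 5.2, 13.0, 11.3, 4.0, 11.7, 8.5, 3.6, 14.7, 4.3, 7.9, 13.3, 6.9; M̄R̄ = 123.9000 / 14 = 8.8500
UCL_MR = D₄·M̄R̄ = 3.267 × 8.8500 = 28.9129

28.91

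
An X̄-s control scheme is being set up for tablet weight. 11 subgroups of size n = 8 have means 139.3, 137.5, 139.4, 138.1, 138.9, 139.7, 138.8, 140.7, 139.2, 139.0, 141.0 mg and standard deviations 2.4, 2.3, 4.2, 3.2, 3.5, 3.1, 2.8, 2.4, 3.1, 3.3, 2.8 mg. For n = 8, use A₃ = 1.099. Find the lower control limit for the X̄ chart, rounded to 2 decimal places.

135.93

X̄̄ = (139.3 + 137.5 + 139.4 + 138.1 + 138.9 + 139.7 + 138.8 + 140.7 + 139.2 + 139.0 + 141.0) / 11 = 139.2364
s̄ = (2.4 + 2.3 + 4.2 + 3.2 + 3.5 + 3.1 + 2.8 + 2.4 + 3.1 + 3.3 + 2.8) / 11 = 3.0091
LCL = X̄̄ − A₃·s̄ = 139.2364 − 1.099 × 3.0091 = 135.9294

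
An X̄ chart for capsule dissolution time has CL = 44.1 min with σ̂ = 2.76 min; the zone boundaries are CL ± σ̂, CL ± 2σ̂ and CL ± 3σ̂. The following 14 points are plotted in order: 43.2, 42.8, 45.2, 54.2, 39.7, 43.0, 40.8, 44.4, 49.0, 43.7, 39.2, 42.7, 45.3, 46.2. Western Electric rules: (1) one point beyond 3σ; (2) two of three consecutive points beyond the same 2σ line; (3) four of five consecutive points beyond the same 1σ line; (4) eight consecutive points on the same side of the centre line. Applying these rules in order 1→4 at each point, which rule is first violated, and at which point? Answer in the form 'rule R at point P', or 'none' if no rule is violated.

Zone of each point (C = within 1σ̂, B = 1σ̂–2σ̂, A = 2σ̂–3σ̂, * = beyond 3σ̂; sign = side of CL): 1:-C, 2:-C, 3:+C, 4:+*, 5:-B, 6:-C, 7:-B, 8:+C, 9:+B, 10:-C, 11:-B, 12:-C, 13:+C, 14:+C
Rule 1 (one point beyond the 3σ limits) is satisfied at point 4.

rule 1 at point 4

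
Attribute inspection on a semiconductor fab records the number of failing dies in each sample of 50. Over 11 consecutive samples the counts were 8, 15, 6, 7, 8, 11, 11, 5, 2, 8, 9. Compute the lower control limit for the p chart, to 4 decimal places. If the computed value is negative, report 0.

p̄ = Σdᵢ / (k·n) = 90 / (11 × 50) = 0.16364
LCL = p̄ − 3·√(p̄(1−p̄)/n) = 0.16364 − 3 × 0.05232 = 0.00668

0.0067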